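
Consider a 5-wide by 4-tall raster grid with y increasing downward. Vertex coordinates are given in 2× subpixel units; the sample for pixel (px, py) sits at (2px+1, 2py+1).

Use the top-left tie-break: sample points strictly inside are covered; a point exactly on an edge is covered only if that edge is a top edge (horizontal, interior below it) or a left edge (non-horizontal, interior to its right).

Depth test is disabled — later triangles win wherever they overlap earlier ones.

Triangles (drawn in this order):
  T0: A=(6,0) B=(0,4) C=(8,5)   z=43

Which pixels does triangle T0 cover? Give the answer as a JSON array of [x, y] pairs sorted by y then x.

T0:
  2·area = 38  (B↔C swapped to make it positive)
  edge (6, 0)→(8, 5): d=(2,5) right/bottom  bias=-1
  edge (8, 5)→(0, 4): d=(-8,-1) top-left  bias=+0
  edge (0, 4)→(6, 0): d=(6,-4) top-left  bias=+0
    (2,0)@(5, 1): e=[7,29,2] → █
    (3,0)@(7, 1): e=[-3,31,10] → ·
    (1,1)@(3, 3): e=[21,11,6] → █
    (3,1)@(7, 3): e=[1,15,22] → █
    (4,1)@(9, 3): e=[-9,17,30] → ·
    (1,2)@(3, 5): e=[25,-5,18] → ·
    (2,2)@(5, 5): e=[15,-3,26] → ·
    (3,2)@(7, 5): e=[5,-1,34] → ·
  covered (4 px):
    · · █ · ·
    · █ █ █ ·
    · · · · ·
    · · · · ·

Final: [[2,0],[1,1],[2,1],[3,1]]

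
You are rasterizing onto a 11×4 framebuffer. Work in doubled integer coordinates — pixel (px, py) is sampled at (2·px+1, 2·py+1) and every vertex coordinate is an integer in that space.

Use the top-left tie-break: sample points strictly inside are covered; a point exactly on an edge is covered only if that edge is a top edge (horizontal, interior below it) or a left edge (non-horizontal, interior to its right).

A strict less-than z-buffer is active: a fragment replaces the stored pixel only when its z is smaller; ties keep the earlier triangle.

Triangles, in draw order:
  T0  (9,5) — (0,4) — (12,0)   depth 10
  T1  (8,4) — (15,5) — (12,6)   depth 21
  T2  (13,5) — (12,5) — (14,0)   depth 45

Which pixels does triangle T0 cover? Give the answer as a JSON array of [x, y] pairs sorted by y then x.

T0:
  2·area = 48
  edge (9, 5)→(0, 4): d=(-9,-1) top-left  bias=+0
  edge (0, 4)→(12, 0): d=(12,-4) top-left  bias=+0
  edge (12, 0)→(9, 5): d=(-3,5) right/bottom  bias=-1
    (4,0)@(9, 1): e=[36,0,12] → X  [on edge]
    (5,0)@(11, 1): e=[38,8,2] → X
    (6,0)@(13, 1): e=[40,16,-8] → .
    (1,1)@(3, 3): e=[12,0,36] → X  [on edge]
    (2,1)@(5, 3): e=[14,8,26] → X
    (3,1)@(7, 3): e=[16,16,16] → X
    (5,1)@(11, 3): e=[20,32,-4] → .
    (1,2)@(3, 5): e=[-6,24,30] → .
    (2,2)@(5, 5): e=[-4,32,20] → .
    (3,2)@(7, 5): e=[-2,40,10] → .
    (4,2)@(9, 5): e=[0,48,0] → .  [on edge]
  covered (6 px):
    . . . . X X . . . . .
    . X X X X . . . . . .
    . . . . . . . . . . .
    . . . . . . . . . . .
T1:
  2·area = 10
  edge (8, 4)→(15, 5): d=(7,1) right/bottom  bias=-1
  edge (15, 5)→(12, 6): d=(-3,1) right/bottom  bias=-1
  edge (12, 6)→(8, 4): d=(-4,-2) top-left  bias=+0
    (0,1)@(1, 3): e=[0,20,-10] → .  [on edge]
    (10,1)@(21, 3): e=[-20,0,30] → .  [on edge]
    (5,2)@(11, 5): e=[4,4,2] → X
    (6,2)@(13, 5): e=[2,2,6] → X
    (7,2)@(15, 5): e=[0,0,10] → .  [on edge]
    (4,3)@(9, 7): e=[20,0,-10] → .  [on edge]
    (5,3)@(11, 7): e=[18,-2,-6] → .
    (6,3)@(13, 7): e=[16,-4,-2] → .
  covered (2 px):
    . . . . . . . . . . .
    . . . . . . . . . . .
    . . . . . X X . . . .
    . . . . . . . . . . .
T2:
  2·area = 5
  edge (13, 5)→(12, 5): d=(-1,0) right/bottom  bias=-1
  edge (12, 5)→(14, 0): d=(2,-5) top-left  bias=+0
  edge (14, 0)→(13, 5): d=(-1,5) right/bottom  bias=-1
    (6,1)@(13, 3): e=[2,1,2] → X
    (7,1)@(15, 3): e=[2,11,-8] → .
    (0,2)@(1, 5): e=[0,-55,60] → .  [on edge]
    (1,2)@(3, 5): e=[0,-45,50] → .  [on edge]
    (2,2)@(5, 5): e=[0,-35,40] → .  [on edge]
    (3,2)@(7, 5): e=[0,-25,30] → .  [on edge]
    (4,2)@(9, 5): e=[0,-15,20] → .  [on edge]
    (5,2)@(11, 5): e=[0,-5,10] → .  [on edge]
    (6,2)@(13, 5): e=[0,5,0] → .  [on edge]
    (7,2)@(15, 5): e=[0,15,-10] → .  [on edge]
    (8,2)@(17, 5): e=[0,25,-20] → .  [on edge]
    (9,2)@(19, 5): e=[0,35,-30] → .  [on edge]
    (10,2)@(21, 5): e=[0,45,-40] → .  [on edge]
  covered (1 px):
    . . . . . . . . . . .
    . . . . . . X . . . .
    . . . . . . . . . . .
    . . . . . . . . . . .

Answer: [[4,0],[5,0],[1,1],[2,1],[3,1],[4,1]]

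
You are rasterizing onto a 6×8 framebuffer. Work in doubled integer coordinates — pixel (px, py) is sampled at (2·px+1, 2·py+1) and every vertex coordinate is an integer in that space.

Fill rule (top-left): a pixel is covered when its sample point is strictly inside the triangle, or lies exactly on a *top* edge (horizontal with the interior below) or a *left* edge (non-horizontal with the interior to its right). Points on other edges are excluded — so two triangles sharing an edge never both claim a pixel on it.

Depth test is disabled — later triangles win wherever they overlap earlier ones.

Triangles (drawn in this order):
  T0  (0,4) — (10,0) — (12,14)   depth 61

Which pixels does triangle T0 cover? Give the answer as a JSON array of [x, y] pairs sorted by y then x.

T0:
  2·area = 148
  edge (0, 4)→(10, 0): d=(10,-4) top-left  bias=+0
  edge (10, 0)→(12, 14): d=(2,14) right/bottom  bias=-1
  edge (12, 14)→(0, 4): d=(-12,-10) top-left  bias=+0
    (4,0)@(9, 1): e=[6,16,126] → █
    (5,0)@(11, 1): e=[14,-12,146] → ·
    (1,1)@(3, 3): e=[2,104,42] → █
    (2,1)@(5, 3): e=[10,76,62] → █
    (3,1)@(7, 3): e=[18,48,82] → █
    (5,1)@(11, 3): e=[34,-8,122] → ·
    (1,2)@(3, 5): e=[22,108,18] → █
    (5,2)@(11, 5): e=[54,-4,98] → ·
    (1,3)@(3, 7): e=[42,112,-6] → ·
    (2,3)@(5, 7): e=[50,84,14] → █
    (5,3)@(11, 7): e=[74,0,74] → ·  [on edge]
    (2,4)@(5, 9): e=[70,88,-10] → ·
  covered (18 px):
    · · · · █ ·
    · █ █ █ █ ·
    · █ █ █ █ ·
    · · █ █ █ ·
    · · · █ █ █
    · · · · █ █
    · · · · · █
    · · · · · ·

Final: [[4,0],[1,1],[2,1],[3,1],[4,1],[1,2],[2,2],[3,2],[4,2],[2,3],[3,3],[4,3],[3,4],[4,4],[5,4],[4,5],[5,5],[5,6]]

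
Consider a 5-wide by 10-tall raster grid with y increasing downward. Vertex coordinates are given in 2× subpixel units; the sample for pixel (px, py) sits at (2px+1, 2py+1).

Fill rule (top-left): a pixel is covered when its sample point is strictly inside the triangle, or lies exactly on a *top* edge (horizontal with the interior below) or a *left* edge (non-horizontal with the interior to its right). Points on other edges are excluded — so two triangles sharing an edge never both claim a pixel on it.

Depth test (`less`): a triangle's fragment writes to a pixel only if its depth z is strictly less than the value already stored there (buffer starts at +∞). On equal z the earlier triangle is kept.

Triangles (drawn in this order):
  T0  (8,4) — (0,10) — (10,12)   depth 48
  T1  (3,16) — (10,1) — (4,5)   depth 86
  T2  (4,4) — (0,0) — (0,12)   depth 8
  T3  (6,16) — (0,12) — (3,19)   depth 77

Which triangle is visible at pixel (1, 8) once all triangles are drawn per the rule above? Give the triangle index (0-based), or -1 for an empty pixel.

T0:
  2·area = 76  (B↔C swapped to make it positive)
  edge (8, 4)→(10, 12): d=(2,8) right/bottom  bias=-1
  edge (10, 12)→(0, 10): d=(-10,-2) top-left  bias=+0
  edge (0, 10)→(8, 4): d=(8,-6) top-left  bias=+0
    (3,2)@(7, 5): e=[10,64,2] → X
    (4,2)@(9, 5): e=[-6,68,14] → .
    (2,3)@(5, 7): e=[30,40,6] → X
    (4,3)@(9, 7): e=[-2,48,30] → .
    (1,4)@(3, 9): e=[50,16,10] → X
    (4,4)@(9, 9): e=[2,28,46] → X
    (1,5)@(3, 11): e=[54,-4,26] → .
    (2,5)@(5, 11): e=[38,0,38] → X  [on edge]
    (2,6)@(5, 13): e=[42,-20,54] → .
    (3,6)@(7, 13): e=[26,-16,66] → .
    (4,6)@(9, 13): e=[10,-12,78] → .
  covered (10 px):
    . . . . .
    . . . . .
    . . . X .
    . . X X .
    . X X X X
    . . X X X
    . . . . .
    . . . . .
    . . . . .
    . . . . .
T1:
  2·area = 62  (B↔C swapped to make it positive)
  edge (3, 16)→(4, 5): d=(1,-11) top-left  bias=+0
  edge (4, 5)→(10, 1): d=(6,-4) top-left  bias=+0
  edge (10, 1)→(3, 16): d=(-7,15) right/bottom  bias=-1
    (3,1)@(7, 3): e=[31,0,31] → X  [on edge]
    (4,1)@(9, 3): e=[53,8,1] → X
    (2,2)@(5, 5): e=[11,4,47] → X
    (4,2)@(9, 5): e=[55,20,-13] → .
    (0,3)@(1, 7): e=[-31,0,93] → .  [on edge]
    (2,3)@(5, 7): e=[13,16,33] → X
    (4,3)@(9, 7): e=[57,32,-27] → .
    (2,4)@(5, 9): e=[15,28,19] → X
    (3,4)@(7, 9): e=[37,36,-11] → .
    (2,5)@(5, 11): e=[17,40,5] → X
    (3,5)@(7, 11): e=[39,48,-25] → .
    (2,6)@(5, 13): e=[19,52,-9] → .
  covered (8 px):
    . . . . .
    . . . X X
    . . X X .
    . . X X .
    . . X . .
    . . X . .
    . . . . .
    . . . . .
    . . . . .
    . . . . .
T2:
  2·area = 48  (B↔C swapped to make it positive)
  edge (4, 4)→(0, 12): d=(-4,8) right/bottom  bias=-1
  edge (0, 12)→(0, 0): d=(0,-12) top-left  bias=+0
  edge (0, 0)→(4, 4): d=(4,4) right/bottom  bias=-1
    (0,0)@(1, 1): e=[36,12,0] → .  [on edge]
    (0,1)@(1, 3): e=[28,12,8] → X
    (1,1)@(3, 3): e=[12,36,0] → .  [on edge]
    (0,2)@(1, 5): e=[20,12,16] → X
    (1,2)@(3, 5): e=[4,36,8] → X
    (2,2)@(5, 5): e=[-12,60,0] → .  [on edge]
    (0,3)@(1, 7): e=[12,12,24] → X
    (1,3)@(3, 7): e=[-4,36,16] → .
    (3,3)@(7, 7): e=[-36,84,0] → .  [on edge]
    (0,4)@(1, 9): e=[4,12,32] → X
    (1,4)@(3, 9): e=[-12,36,24] → .
    (4,4)@(9, 9): e=[-60,108,0] → .  [on edge]
  covered (5 px):
    . . . . .
    X . . . .
    X X . . .
    X . . . .
    X . . . .
    . . . . .
    . . . . .
    . . . . .
    . . . . .
    . . . . .
T3:
  2·area = 30  (B↔C swapped to make it positive)
  edge (6, 16)→(3, 19): d=(-3,3) right/bottom  bias=-1
  edge (3, 19)→(0, 12): d=(-3,-7) top-left  bias=+0
  edge (0, 12)→(6, 16): d=(6,4) right/bottom  bias=-1
    (0,6)@(1, 13): e=[24,4,2] → X
    (1,6)@(3, 13): e=[18,18,-6] → .
    (4,6)@(9, 13): e=[0,60,-30] → .  [on edge]
    (0,7)@(1, 15): e=[18,-2,14] → .
    (1,7)@(3, 15): e=[12,12,6] → X
    (2,7)@(5, 15): e=[6,26,-2] → .
    (3,7)@(7, 15): e=[0,40,-10] → .  [on edge]
    (1,8)@(3, 17): e=[6,6,18] → X
    (2,8)@(5, 17): e=[0,20,10] → .  [on edge]
    (1,9)@(3, 19): e=[0,0,30] → .  [on edge]
  covered (3 px):
    . . . . .
    . . . . .
    . . . . .
    . . . . .
    . . . . .
    . . . . .
    X . . . .
    . X . . .
    . X . . .
    . . . . .

Z-buffer (winner per pixel, '.' = empty):
  . . . . .
  2 . . 1 1
  2 2 1 0 .
  2 . 0 0 .
  2 0 0 0 0
  . . 0 0 0
  3 . . . .
  . 3 . . .
  . 3 . . .
  . . . . .

Result: 3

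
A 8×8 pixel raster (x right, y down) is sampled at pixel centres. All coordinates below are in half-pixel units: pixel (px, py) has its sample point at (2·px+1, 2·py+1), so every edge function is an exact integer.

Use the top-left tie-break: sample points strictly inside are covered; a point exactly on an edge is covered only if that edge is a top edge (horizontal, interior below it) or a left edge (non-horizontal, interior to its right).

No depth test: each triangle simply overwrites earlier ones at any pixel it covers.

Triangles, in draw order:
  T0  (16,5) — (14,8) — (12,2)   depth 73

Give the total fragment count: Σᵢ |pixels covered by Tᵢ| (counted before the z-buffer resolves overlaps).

T0:
  2·area = 18
  edge (16, 5)→(14, 8): d=(-2,3) right/bottom  bias=-1
  edge (14, 8)→(12, 2): d=(-2,-6) top-left  bias=+0
  edge (12, 2)→(16, 5): d=(4,3) right/bottom  bias=-1
    (6,1)@(13, 3): e=[13,4,1] → #
    (7,1)@(15, 3): e=[7,16,-5] → ·
    (6,2)@(13, 5): e=[9,0,9] → #  [on edge]
    (7,2)@(15, 5): e=[3,12,3] → #
    (6,3)@(13, 7): e=[5,-4,17] → ·
    (7,3)@(15, 7): e=[-1,8,11] → ·
    (7,5)@(15, 11): e=[-9,0,27] → ·  [on edge]
  covered (3 px):
    · · · · · · · ·
    · · · · · · # ·
    · · · · · · # #
    · · · · · · · ·
    · · · · · · · ·
    · · · · · · · ·
    · · · · · · · ·
    · · · · · · · ·

Answer: 3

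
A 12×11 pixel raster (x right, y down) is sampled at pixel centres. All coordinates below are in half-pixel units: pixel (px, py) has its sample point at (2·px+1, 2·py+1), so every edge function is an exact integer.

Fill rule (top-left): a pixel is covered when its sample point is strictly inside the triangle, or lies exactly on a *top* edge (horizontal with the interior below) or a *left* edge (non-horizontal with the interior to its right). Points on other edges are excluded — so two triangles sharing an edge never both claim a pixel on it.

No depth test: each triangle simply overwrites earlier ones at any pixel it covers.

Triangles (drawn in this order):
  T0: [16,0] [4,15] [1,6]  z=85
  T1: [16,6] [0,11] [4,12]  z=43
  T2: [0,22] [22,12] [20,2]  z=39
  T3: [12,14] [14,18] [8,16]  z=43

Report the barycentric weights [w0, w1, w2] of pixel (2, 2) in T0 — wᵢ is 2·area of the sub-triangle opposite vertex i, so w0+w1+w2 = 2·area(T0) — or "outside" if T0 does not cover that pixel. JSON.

T0:
  2·area = 153
  edge (16, 0)→(4, 15): d=(-12,15) right/bottom  bias=-1
  edge (4, 15)→(1, 6): d=(-3,-9) top-left  bias=+0
  edge (1, 6)→(16, 0): d=(15,-6) top-left  bias=+0
    (7,0)@(15, 1): e=[3,141,9] → #
    (8,0)@(17, 1): e=[-27,159,21] → ·
    (4,1)@(9, 3): e=[69,81,3] → #
    (5,1)@(11, 3): e=[39,99,15] → #
    (6,1)@(13, 3): e=[9,117,27] → #
    (7,1)@(15, 3): e=[-21,135,39] → ·
    (2,2)@(5, 5): e=[105,39,9] → #
    (3,2)@(7, 5): e=[75,57,21] → #
    (6,2)@(13, 5): e=[-15,111,57] → ·
    (1,3)@(3, 7): e=[111,15,27] → #
    (5,3)@(11, 7): e=[-9,87,75] → ·
    (1,4)@(3, 9): e=[87,9,57] → #
  covered (19 px):
    · · · · · · · # · · · ·
    · · · · # # # · · · · ·
    · · # # # # · · · · · ·
    · # # # # · · · · · · ·
    · # # # · · · · · · · ·
    · # # # · · · · · · · ·
    · · # · · · · · · · · ·
    · · · · · · · · · · · ·
    · · · · · · · · · · · ·
    · · · · · · · · · · · ·
    · · · · · · · · · · · ·
T1:
  2·area = 36  (B↔C swapped to make it positive)
  edge (16, 6)→(4, 12): d=(-12,6) right/bottom  bias=-1
  edge (4, 12)→(0, 11): d=(-4,-1) top-left  bias=+0
  edge (0, 11)→(16, 6): d=(16,-5) top-left  bias=+0
    (6,3)@(13, 7): e=[6,29,1] → #
    (7,3)@(15, 7): e=[-6,31,11] → ·
    (3,4)@(7, 9): e=[18,15,3] → #
    (4,4)@(9, 9): e=[6,17,13] → #
    (5,4)@(11, 9): e=[-6,19,23] → ·
    (6,4)@(13, 9): e=[-18,21,33] → ·
    (0,5)@(1, 11): e=[30,1,5] → #
    (1,5)@(3, 11): e=[18,3,15] → #
    (2,5)@(5, 11): e=[6,5,25] → #
    (3,5)@(7, 11): e=[-6,7,35] → ·
    (4,5)@(9, 11): e=[-18,9,45] → ·
    (0,6)@(1, 13): e=[6,-7,37] → ·
  covered (6 px):
    · · · · · · · · · · · ·
    · · · · · · · · · · · ·
    · · · · · · · · · · · ·
    · · · · · · # · · · · ·
    · · · # # · · · · · · ·
    # # # · · · · · · · · ·
    · · · · · · · · · · · ·
    · · · · · · · · · · · ·
    · · · · · · · · · · · ·
    · · · · · · · · · · · ·
    · · · · · · · · · · · ·
T2:
  2·area = 240  (B↔C swapped to make it positive)
  edge (0, 22)→(20, 2): d=(20,-20) top-left  bias=+0
  edge (20, 2)→(22, 12): d=(2,10) right/bottom  bias=-1
  edge (22, 12)→(0, 22): d=(-22,10) right/bottom  bias=-1
    (10,0)@(21, 1): e=[0,-12,252] → ·  [on edge]
    (9,1)@(19, 3): e=[0,12,228] → #  [on edge]
    (10,1)@(21, 3): e=[40,-8,208] → ·
    (8,2)@(17, 5): e=[0,36,204] → #  [on edge]
    (10,2)@(21, 5): e=[80,-4,164] → ·
    (7,3)@(15, 7): e=[0,60,180] → #  [on edge]
    (10,3)@(21, 7): e=[120,0,120] → ·  [on edge]
    (6,4)@(13, 9): e=[0,84,156] → #  [on edge]
    (10,4)@(21, 9): e=[160,4,76] → #
    (11,4)@(23, 9): e=[200,-16,56] → ·
    (5,5)@(11, 11): e=[0,108,132] → #  [on edge]
    (11,5)@(23, 11): e=[240,-12,12] → ·
    (4,6)@(9, 13): e=[0,132,108] → #  [on edge]
    (3,7)@(7, 15): e=[0,156,84] → #  [on edge]
    (2,8)@(5, 17): e=[0,180,60] → #  [on edge]
    (5,8)@(11, 17): e=[120,120,0] → ·  [on edge]
    (11,8)@(23, 17): e=[360,0,-120] → ·  [on edge]
    (1,9)@(3, 19): e=[0,204,36] → #  [on edge]
    (0,10)@(1, 21): e=[0,228,12] → #  [on edge]
  covered (34 px):
    · · · · · · · · · · · ·
    · · · · · · · · · # · ·
    · · · · · · · · # # · ·
    · · · · · · · # # # · ·
    · · · · · · # # # # # ·
    · · · · · # # # # # # ·
    · · · · # # # # # # · ·
    · · · # # # # # · · · ·
    · · # # # · · · · · · ·
    · # # · · · · · · · · ·
    # · · · · · · · · · · ·
T3:
  2·area = 20
  edge (12, 14)→(14, 18): d=(2,4) right/bottom  bias=-1
  edge (14, 18)→(8, 16): d=(-6,-2) top-left  bias=+0
  edge (8, 16)→(12, 14): d=(4,-2) top-left  bias=+0
    (2,7)@(5, 15): e=[30,0,-10] → ·  [on edge]
    (5,7)@(11, 15): e=[6,12,2] → #
    (6,7)@(13, 15): e=[-2,16,6] → ·
    (5,8)@(11, 17): e=[10,0,10] → #  [on edge]
    (6,8)@(13, 17): e=[2,4,14] → #
    (7,8)@(15, 17): e=[-6,8,18] → ·
    (5,9)@(11, 19): e=[14,-12,18] → ·
    (6,9)@(13, 19): e=[6,-8,22] → ·
    (8,9)@(17, 19): e=[-10,0,30] → ·  [on edge]
    (11,10)@(23, 21): e=[-30,0,50] → ·  [on edge]
  covered (3 px):
    · · · · · · · · · · · ·
    · · · · · · · · · · · ·
    · · · · · · · · · · · ·
    · · · · · · · · · · · ·
    · · · · · · · · · · · ·
    · · · · · · · · · · · ·
    · · · · · · · · · · · ·
    · · · · · # · · · · · ·
    · · · · · # # · · · · ·
    · · · · · · · · · · · ·
    · · · · · · · · · · · ·

Result: [39,9,105]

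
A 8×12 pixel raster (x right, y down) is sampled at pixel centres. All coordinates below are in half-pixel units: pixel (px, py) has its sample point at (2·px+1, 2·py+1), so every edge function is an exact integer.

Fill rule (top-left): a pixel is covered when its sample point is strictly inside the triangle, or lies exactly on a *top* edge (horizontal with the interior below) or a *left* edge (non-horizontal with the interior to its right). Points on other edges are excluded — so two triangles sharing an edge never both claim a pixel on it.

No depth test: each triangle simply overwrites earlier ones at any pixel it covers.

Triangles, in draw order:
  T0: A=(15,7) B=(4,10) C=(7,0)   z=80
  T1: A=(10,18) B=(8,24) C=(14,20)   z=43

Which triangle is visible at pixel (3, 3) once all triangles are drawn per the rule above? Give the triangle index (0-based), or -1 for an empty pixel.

T0:
  2·area = 101
  edge (15, 7)→(4, 10): d=(-11,3) right/bottom  bias=-1
  edge (4, 10)→(7, 0): d=(3,-10) top-left  bias=+0
  edge (7, 0)→(15, 7): d=(8,7) right/bottom  bias=-1
    (3,0)@(7, 1): e=[90,3,8] → #
    (4,0)@(9, 1): e=[84,23,-6] → ·
    (3,1)@(7, 3): e=[68,9,24] → #
    (4,1)@(9, 3): e=[62,29,10] → #
    (5,1)@(11, 3): e=[56,49,-4] → ·
    (3,2)@(7, 5): e=[46,15,40] → #
    (5,2)@(11, 5): e=[34,55,12] → #
    (6,2)@(13, 5): e=[28,75,-2] → ·
    (2,3)@(5, 7): e=[30,1,70] → #
    (6,3)@(13, 7): e=[6,81,14] → #
    (7,3)@(15, 7): e=[0,101,0] → ·  [on edge]
    (2,4)@(5, 9): e=[8,7,86] → #
  covered (13 px):
    · · · # · · · ·
    · · · # # · · ·
    · · · # # # · ·
    · · # # # # # ·
    · · # # · · · ·
    · · · · · · · ·
    · · · · · · · ·
    · · · · · · · ·
    · · · · · · · ·
    · · · · · · · ·
    · · · · · · · ·
    · · · · · · · ·
T1:
  2·area = 28  (B↔C swapped to make it positive)
  edge (10, 18)→(14, 20): d=(4,2) right/bottom  bias=-1
  edge (14, 20)→(8, 24): d=(-6,4) right/bottom  bias=-1
  edge (8, 24)→(10, 18): d=(2,-6) top-left  bias=+0
    (7,1)@(15, 3): e=[-70,98,0] → ·  [on edge]
    (6,4)@(13, 9): e=[-42,70,0] → ·  [on edge]
    (5,7)@(11, 15): e=[-14,42,0] → ·  [on edge]
    (5,9)@(11, 19): e=[2,18,8] → #
    (6,9)@(13, 19): e=[-2,10,20] → ·
    (4,10)@(9, 21): e=[14,14,0] → #  [on edge]
    (6,10)@(13, 21): e=[6,-2,24] → ·
    (4,11)@(9, 23): e=[22,2,4] → #
    (5,11)@(11, 23): e=[18,-6,16] → ·
  covered (4 px):
    · · · · · · · ·
    · · · · · · · ·
    · · · · · · · ·
    · · · · · · · ·
    · · · · · · · ·
    · · · · · · · ·
    · · · · · · · ·
    · · · · · · · ·
    · · · · · · · ·
    · · · · · # · ·
    · · · · # # · ·
    · · · · # · · ·

Z-buffer (winner per pixel, '.' = empty):
  . . . 0 . . . .
  . . . 0 0 . . .
  . . . 0 0 0 . .
  . . 0 0 0 0 0 .
  . . 0 0 . . . .
  . . . . . . . .
  . . . . . . . .
  . . . . . . . .
  . . . . . . . .
  . . . . . 1 . .
  . . . . 1 1 . .
  . . . . 1 . . .

Final: 0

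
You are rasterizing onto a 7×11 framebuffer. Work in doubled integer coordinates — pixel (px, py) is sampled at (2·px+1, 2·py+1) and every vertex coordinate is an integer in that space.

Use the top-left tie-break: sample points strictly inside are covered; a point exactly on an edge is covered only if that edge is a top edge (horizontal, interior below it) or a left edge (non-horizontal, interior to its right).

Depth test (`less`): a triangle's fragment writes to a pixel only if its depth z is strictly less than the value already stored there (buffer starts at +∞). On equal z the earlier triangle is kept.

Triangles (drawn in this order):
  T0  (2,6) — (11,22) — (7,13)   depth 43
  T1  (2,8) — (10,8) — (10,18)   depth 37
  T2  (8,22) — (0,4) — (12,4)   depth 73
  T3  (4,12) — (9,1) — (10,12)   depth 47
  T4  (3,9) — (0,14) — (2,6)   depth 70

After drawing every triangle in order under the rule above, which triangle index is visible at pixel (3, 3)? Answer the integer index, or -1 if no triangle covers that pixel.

T0:
  2·area = 17  (B↔C swapped to make it positive)
  edge (2, 6)→(7, 13): d=(5,7) right/bottom  bias=-1
  edge (7, 13)→(11, 22): d=(4,9) right/bottom  bias=-1
  edge (11, 22)→(2, 6): d=(-9,-16) top-left  bias=+0
    (2,5)@(5, 11): e=[4,10,3] → #
    (3,5)@(7, 11): e=[-10,-8,35] → ·
    (2,6)@(5, 13): e=[14,18,-15] → ·
    (3,6)@(7, 13): e=[0,0,17] → ·  [on edge]
  covered (1 px):
    · · · · · · ·
    · · · · · · ·
    · · · · · · ·
    · · · · · · ·
    · · · · · · ·
    · · # · · · ·
    · · · · · · ·
    · · · · · · ·
    · · · · · · ·
    · · · · · · ·
    · · · · · · ·
T1:
  2·area = 80
  edge (2, 8)→(10, 8): d=(8,0) top-left  bias=+0
  edge (10, 8)→(10, 18): d=(0,10) right/bottom  bias=-1
  edge (10, 18)→(2, 8): d=(-8,-10) top-left  bias=+0
    (1,4)@(3, 9): e=[8,70,2] → #
    (2,4)@(5, 9): e=[8,50,22] → #
    (3,4)@(7, 9): e=[8,30,42] → #
    (4,4)@(9, 9): e=[8,10,62] → #
    (5,4)@(11, 9): e=[8,-10,82] → ·
    (1,5)@(3, 11): e=[24,70,-14] → ·
    (2,5)@(5, 11): e=[24,50,6] → #
    (5,5)@(11, 11): e=[24,-10,66] → ·
    (2,6)@(5, 13): e=[40,50,-10] → ·
    (3,6)@(7, 13): e=[40,30,10] → #
    (5,6)@(11, 13): e=[40,-10,50] → ·
    (3,7)@(7, 15): e=[56,30,-6] → ·
  covered (10 px):
    · · · · · · ·
    · · · · · · ·
    · · · · · · ·
    · · · · · · ·
    · # # # # · ·
    · · # # # · ·
    · · · # # · ·
    · · · · # · ·
    · · · · · · ·
    · · · · · · ·
    · · · · · · ·
T2:
  2·area = 216
  edge (8, 22)→(0, 4): d=(-8,-18) top-left  bias=+0
  edge (0, 4)→(12, 4): d=(12,0) top-left  bias=+0
  edge (12, 4)→(8, 22): d=(-4,18) right/bottom  bias=-1
    (0,2)@(1, 5): e=[10,12,194] → #
    (1,2)@(3, 5): e=[46,12,158] → #
    (2,2)@(5, 5): e=[82,12,122] → #
    (3,2)@(7, 5): e=[118,12,86] → #
    (4,2)@(9, 5): e=[154,12,50] → #
    (5,2)@(11, 5): e=[190,12,14] → #
    (6,2)@(13, 5): e=[226,12,-22] → ·
    (0,3)@(1, 7): e=[-6,36,186] → ·
    (1,3)@(3, 7): e=[30,36,150] → #
    (6,3)@(13, 7): e=[210,36,-30] → ·
    (1,4)@(3, 9): e=[14,60,142] → #
    (5,4)@(11, 9): e=[158,60,-2] → ·
  covered (27 px):
    · · · · · · ·
    · · · · · · ·
    # # # # # # ·
    · # # # # # ·
    · # # # # · ·
    · · # # # · ·
    · · # # # · ·
    · · # # # · ·
    · · · # # · ·
    · · · # · · ·
    · · · · · · ·
T3:
  2·area = 66
  edge (4, 12)→(9, 1): d=(5,-11) top-left  bias=+0
  edge (9, 1)→(10, 12): d=(1,11) right/bottom  bias=-1
  edge (10, 12)→(4, 12): d=(-6,0) right/bottom  bias=-1
    (4,0)@(9, 1): e=[0,0,66] → ·  [on edge]
    (4,1)@(9, 3): e=[10,2,54] → #
    (5,1)@(11, 3): e=[32,-20,54] → ·
    (4,2)@(9, 5): e=[20,4,42] → #
    (5,2)@(11, 5): e=[42,-18,42] → ·
    (3,3)@(7, 7): e=[8,28,30] → #
    (5,3)@(11, 7): e=[52,-16,30] → ·
    (3,4)@(7, 9): e=[18,30,18] → #
    (5,4)@(11, 9): e=[62,-14,18] → ·
    (2,5)@(5, 11): e=[6,54,6] → #
    (5,5)@(11, 11): e=[72,-12,6] → ·
    (2,6)@(5, 13): e=[16,56,-6] → ·
  covered (9 px):
    · · · · · · ·
    · · · · # · ·
    · · · · # · ·
    · · · # # · ·
    · · · # # · ·
    · · # # # · ·
    · · · · · · ·
    · · · · · · ·
    · · · · · · ·
    · · · · · · ·
    · · · · · · ·
T4:
  2·area = 14
  edge (3, 9)→(0, 14): d=(-3,5) right/bottom  bias=-1
  edge (0, 14)→(2, 6): d=(2,-8) top-left  bias=+0
  edge (2, 6)→(3, 9): d=(1,3) right/bottom  bias=-1
    (0,1)@(1, 3): e=[28,-14,0] → ·  [on edge]
    (1,4)@(3, 9): e=[0,14,0] → ·  [on edge]
    (0,5)@(1, 11): e=[4,2,8] → #
    (1,5)@(3, 11): e=[-6,18,2] → ·
    (0,6)@(1, 13): e=[-2,6,10] → ·
    (2,7)@(5, 15): e=[-28,42,0] → ·  [on edge]
    (3,10)@(7, 21): e=[-56,70,0] → ·  [on edge]
  covered (1 px):
    · · · · · · ·
    · · · · · · ·
    · · · · · · ·
    · · · · · · ·
    · · · · · · ·
    # · · · · · ·
    · · · · · · ·
    · · · · · · ·
    · · · · · · ·
    · · · · · · ·
    · · · · · · ·

Z-buffer (winner per pixel, '.' = empty):
  . . . . . . .
  . . . . 3 . .
  2 2 2 2 3 2 .
  . 2 2 3 3 2 .
  . 1 1 1 1 . .
  4 . 1 1 1 . .
  . . 2 1 1 . .
  . . 2 2 1 . .
  . . . 2 2 . .
  . . . 2 . . .
  . . . . . . .

Result: 3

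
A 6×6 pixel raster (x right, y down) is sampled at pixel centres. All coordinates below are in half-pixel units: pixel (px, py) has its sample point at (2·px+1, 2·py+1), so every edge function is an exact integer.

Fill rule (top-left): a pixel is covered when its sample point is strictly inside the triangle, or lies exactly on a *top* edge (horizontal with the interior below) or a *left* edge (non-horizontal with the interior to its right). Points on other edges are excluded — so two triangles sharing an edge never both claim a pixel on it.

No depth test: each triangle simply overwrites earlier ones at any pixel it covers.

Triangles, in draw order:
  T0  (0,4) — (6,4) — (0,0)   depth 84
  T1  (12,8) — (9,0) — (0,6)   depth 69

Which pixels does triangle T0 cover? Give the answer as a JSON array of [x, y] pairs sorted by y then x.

T0:
  2·area = 24  (B↔C swapped to make it positive)
  edge (0, 4)→(0, 0): d=(0,-4) top-left  bias=+0
  edge (0, 0)→(6, 4): d=(6,4) right/bottom  bias=-1
  edge (6, 4)→(0, 4): d=(-6,0) right/bottom  bias=-1
    (0,0)@(1, 1): e=[4,2,18] → X
    (1,0)@(3, 1): e=[12,-6,18] → .
    (0,1)@(1, 3): e=[4,14,6] → X
    (1,1)@(3, 3): e=[12,6,6] → X
    (2,1)@(5, 3): e=[20,-2,6] → .
    (0,2)@(1, 5): e=[4,26,-6] → .
    (1,2)@(3, 5): e=[12,18,-6] → .
  covered (3 px):
    X . . . . .
    X X . . . .
    . . . . . .
    . . . . . .
    . . . . . .
    . . . . . .
T1:
  2·area = 90  (B↔C swapped to make it positive)
  edge (12, 8)→(0, 6): d=(-12,-2) top-left  bias=+0
  edge (0, 6)→(9, 0): d=(9,-6) top-left  bias=+0
  edge (9, 0)→(12, 8): d=(3,8) right/bottom  bias=-1
    (4,0)@(9, 1): e=[78,9,3] → X
    (5,0)@(11, 1): e=[82,21,-13] → .
    (2,1)@(5, 3): e=[46,3,41] → X
    (3,1)@(7, 3): e=[50,15,25] → X
    (5,1)@(11, 3): e=[58,39,-7] → .
    (1,2)@(3, 5): e=[18,9,63] → X
    (5,2)@(11, 5): e=[34,57,-1] → .
    (1,3)@(3, 7): e=[-6,27,69] → .
    (2,3)@(5, 7): e=[-2,39,53] → .
    (3,3)@(7, 7): e=[2,51,37] → X
    (5,3)@(11, 7): e=[10,75,5] → X
    (3,4)@(7, 9): e=[-22,69,43] → .
  covered (11 px):
    . . . . X .
    . . X X X .
    . X X X X .
    . . . X X X
    . . . . . .
    . . . . . .

Final: [[0,0],[0,1],[1,1]]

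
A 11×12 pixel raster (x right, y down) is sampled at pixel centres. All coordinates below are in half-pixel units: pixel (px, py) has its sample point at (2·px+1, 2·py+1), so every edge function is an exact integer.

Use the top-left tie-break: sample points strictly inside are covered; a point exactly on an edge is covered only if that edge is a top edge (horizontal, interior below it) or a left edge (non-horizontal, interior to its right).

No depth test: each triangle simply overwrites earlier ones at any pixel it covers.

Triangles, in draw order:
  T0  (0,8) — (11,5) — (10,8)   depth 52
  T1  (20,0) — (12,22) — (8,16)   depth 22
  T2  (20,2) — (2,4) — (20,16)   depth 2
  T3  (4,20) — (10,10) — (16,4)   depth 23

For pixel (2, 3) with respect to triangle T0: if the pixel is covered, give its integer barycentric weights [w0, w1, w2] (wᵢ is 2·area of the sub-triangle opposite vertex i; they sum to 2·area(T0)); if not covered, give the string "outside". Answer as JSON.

T0:
  2·area = 30
  edge (0, 8)→(11, 5): d=(11,-3) top-left  bias=+0
  edge (11, 5)→(10, 8): d=(-1,3) right/bottom  bias=-1
  edge (10, 8)→(0, 8): d=(-10,0) right/bottom  bias=-1
    (5,2)@(11, 5): e=[0,0,30] → ·  [on edge]
    (2,3)@(5, 7): e=[4,16,10] → #
    (3,3)@(7, 7): e=[10,10,10] → #
    (4,3)@(9, 7): e=[16,4,10] → #
    (5,3)@(11, 7): e=[22,-2,10] → ·
    (2,4)@(5, 9): e=[26,14,-10] → ·
    (3,4)@(7, 9): e=[32,8,-10] → ·
    (4,4)@(9, 9): e=[38,2,-10] → ·
    (4,5)@(9, 11): e=[60,0,-30] → ·  [on edge]
    (3,8)@(7, 17): e=[120,0,-90] → ·  [on edge]
    (2,11)@(5, 23): e=[180,0,-150] → ·  [on edge]
  covered (3 px):
    · · · · · · · · · · ·
    · · · · · · · · · · ·
    · · · · · · · · · · ·
    · · # # # · · · · · ·
    · · · · · · · · · · ·
    · · · · · · · · · · ·
    · · · · · · · · · · ·
    · · · · · · · · · · ·
    · · · · · · · · · · ·
    · · · · · · · · · · ·
    · · · · · · · · · · ·
    · · · · · · · · · · ·
T1:
  2·area = 136
  edge (20, 0)→(12, 22): d=(-8,22) right/bottom  bias=-1
  edge (12, 22)→(8, 16): d=(-4,-6) top-left  bias=+0
  edge (8, 16)→(20, 0): d=(12,-16) top-left  bias=+0
    (8,2)@(17, 5): e=[26,98,12] → #
    (9,2)@(19, 5): e=[-18,110,44] → ·
    (7,3)@(15, 7): e=[54,78,4] → #
    (9,3)@(19, 7): e=[-34,102,68] → ·
    (7,4)@(15, 9): e=[38,70,28] → #
    (8,4)@(17, 9): e=[-6,82,60] → ·
    (6,5)@(13, 11): e=[66,50,20] → #
    (8,5)@(17, 11): e=[-22,74,84] → ·
    (5,6)@(11, 13): e=[94,30,12] → #
    (8,6)@(17, 13): e=[-38,66,108] → ·
    (4,7)@(9, 15): e=[122,10,4] → #
    (7,7)@(15, 15): e=[-10,46,100] → ·
  covered (17 px):
    · · · · · · · · · · ·
    · · · · · · · · · · ·
    · · · · · · · · # · ·
    · · · · · · · # # · ·
    · · · · · · · # · · ·
    · · · · · · # # · · ·
    · · · · · # # # · · ·
    · · · · # # # · · · ·
    · · · · # # # · · · ·
    · · · · · # # · · · ·
    · · · · · · · · · · ·
    · · · · · · · · · · ·
T2:
  2·area = 252  (B↔C swapped to make it positive)
  edge (20, 2)→(20, 16): d=(0,14) right/bottom  bias=-1
  edge (20, 16)→(2, 4): d=(-18,-12) top-left  bias=+0
  edge (2, 4)→(20, 2): d=(18,-2) top-left  bias=+0
    (5,1)@(11, 3): e=[126,126,0] → #  [on edge]
    (6,1)@(13, 3): e=[98,150,4] → #
    (7,1)@(15, 3): e=[70,174,8] → #
    (8,1)@(17, 3): e=[42,198,12] → #
    (9,1)@(19, 3): e=[14,222,16] → #
    (10,1)@(21, 3): e=[-14,246,20] → ·
    (2,2)@(5, 5): e=[210,18,24] → #
    (3,2)@(7, 5): e=[182,42,28] → #
    (4,2)@(9, 5): e=[154,66,32] → #
    (10,2)@(21, 5): e=[-14,210,56] → ·
    (2,3)@(5, 7): e=[210,-18,60] → ·
    (3,3)@(7, 7): e=[182,6,64] → #
  covered (32 px):
    · · · · · · · · · · ·
    · · · · · # # # # # ·
    · · # # # # # # # # ·
    · · · # # # # # # # ·
    · · · · · # # # # # ·
    · · · · · · # # # # ·
    · · · · · · · · # # ·
    · · · · · · · · · # ·
    · · · · · · · · · · ·
    · · · · · · · · · · ·
    · · · · · · · · · · ·
    · · · · · · · · · · ·
T3:
  2·area = 24
  edge (4, 20)→(10, 10): d=(6,-10) top-left  bias=+0
  edge (10, 10)→(16, 4): d=(6,-6) top-left  bias=+0
  edge (16, 4)→(4, 20): d=(-12,16) right/bottom  bias=-1
    (9,0)@(19, 1): e=[36,0,-12] → ·  [on edge]
    (8,1)@(17, 3): e=[28,0,-4] → ·  [on edge]
    (6,2)@(13, 5): e=[0,-12,36] → ·  [on edge]
    (7,2)@(15, 5): e=[20,0,4] → #  [on edge]
    (8,2)@(17, 5): e=[40,12,-28] → ·
    (6,3)@(13, 7): e=[12,0,12] → #  [on edge]
    (7,3)@(15, 7): e=[32,12,-20] → ·
    (5,4)@(11, 9): e=[4,0,20] → #  [on edge]
    (6,4)@(13, 9): e=[24,12,-12] → ·
    (4,5)@(9, 11): e=[-4,0,28] → ·  [on edge]
    (5,5)@(11, 11): e=[16,12,-4] → ·
    (3,6)@(7, 13): e=[-12,0,36] → ·  [on edge]
    (2,7)@(5, 15): e=[-20,0,44] → ·  [on edge]
    (3,7)@(7, 15): e=[0,12,12] → #  [on edge]
    (1,8)@(3, 17): e=[-28,0,52] → ·  [on edge]
    (0,9)@(1, 19): e=[-36,0,60] → ·  [on edge]
  covered (5 px):
    · · · · · · · · · · ·
    · · · · · · · · · · ·
    · · · · · · · # · · ·
    · · · · · · # · · · ·
    · · · · · # · · · · ·
    · · · · · · · · · · ·
    · · · · # · · · · · ·
    · · · # · · · · · · ·
    · · · · · · · · · · ·
    · · · · · · · · · · ·
    · · · · · · · · · · ·
    · · · · · · · · · · ·

Final: [16,10,4]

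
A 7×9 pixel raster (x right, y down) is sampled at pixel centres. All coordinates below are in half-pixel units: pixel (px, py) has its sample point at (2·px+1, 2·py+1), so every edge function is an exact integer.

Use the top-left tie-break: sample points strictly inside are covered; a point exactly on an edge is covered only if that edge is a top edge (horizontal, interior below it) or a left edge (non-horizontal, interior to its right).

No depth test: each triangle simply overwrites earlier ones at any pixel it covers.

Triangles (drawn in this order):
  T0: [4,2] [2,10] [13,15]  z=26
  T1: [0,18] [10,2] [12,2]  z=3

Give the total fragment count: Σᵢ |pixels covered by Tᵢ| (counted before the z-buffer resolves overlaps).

T0:
  2·area = 98  (B↔C swapped to make it positive)
  edge (4, 2)→(13, 15): d=(9,13) right/bottom  bias=-1
  edge (13, 15)→(2, 10): d=(-11,-5) top-left  bias=+0
  edge (2, 10)→(4, 2): d=(2,-8) top-left  bias=+0
    (2,2)@(5, 5): e=[14,70,14] → X
    (3,2)@(7, 5): e=[-12,80,30] → .
    (1,3)@(3, 7): e=[58,38,2] → X
    (3,3)@(7, 7): e=[6,58,34] → X
    (4,3)@(9, 7): e=[-20,68,50] → .
    (1,4)@(3, 9): e=[76,16,6] → X
    (4,4)@(9, 9): e=[-2,46,54] → .
    (1,5)@(3, 11): e=[94,-6,10] → .
    (2,5)@(5, 11): e=[68,4,26] → X
    (4,5)@(9, 11): e=[16,24,58] → X
    (5,5)@(11, 11): e=[-10,34,74] → .
    (2,6)@(5, 13): e=[86,-18,30] → .
    (6,7)@(13, 15): e=[0,0,98] → .  [on edge]
  covered (12 px):
    . . . . . . .
    . . . . . . .
    . . X . . . .
    . X X X . . .
    . X X X . . .
    . . X X X . .
    . . . . X X .
    . . . . . . .
    . . . . . . .
T1:
  2·area = 32
  edge (0, 18)→(10, 2): d=(10,-16) top-left  bias=+0
  edge (10, 2)→(12, 2): d=(2,0) top-left  bias=+0
  edge (12, 2)→(0, 18): d=(-12,16) right/bottom  bias=-1
    (5,1)@(11, 3): e=[26,2,4] → X
    (6,1)@(13, 3): e=[58,2,-28] → .
    (4,2)@(9, 5): e=[14,6,12] → X
    (5,2)@(11, 5): e=[46,6,-20] → .
    (3,3)@(7, 7): e=[2,10,20] → X
    (4,3)@(9, 7): e=[34,10,-12] → .
    (3,4)@(7, 9): e=[22,14,-4] → .
    (2,5)@(5, 11): e=[10,18,4] → X
    (3,5)@(7, 11): e=[42,18,-28] → .
    (2,6)@(5, 13): e=[30,22,-20] → .
  covered (4 px):
    . . . . . . .
    . . . . . X .
    . . . . X . .
    . . . X . . .
    . . . . . . .
    . . X . . . .
    . . . . . . .
    . . . . . . .
    . . . . . . .

Result: 16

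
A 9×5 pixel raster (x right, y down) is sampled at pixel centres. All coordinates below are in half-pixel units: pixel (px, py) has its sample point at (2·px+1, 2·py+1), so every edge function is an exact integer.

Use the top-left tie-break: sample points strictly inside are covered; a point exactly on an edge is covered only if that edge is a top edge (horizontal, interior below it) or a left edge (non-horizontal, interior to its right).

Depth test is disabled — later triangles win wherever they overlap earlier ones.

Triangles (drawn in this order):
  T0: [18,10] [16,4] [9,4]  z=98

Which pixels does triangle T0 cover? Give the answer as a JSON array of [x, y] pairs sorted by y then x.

T0:
  2·area = 42  (B↔C swapped to make it positive)
  edge (18, 10)→(9, 4): d=(-9,-6) top-left  bias=+0
  edge (9, 4)→(16, 4): d=(7,0) top-left  bias=+0
  edge (16, 4)→(18, 10): d=(2,6) right/bottom  bias=-1
    (7,0)@(15, 1): e=[63,-21,0] → .  [on edge]
    (5,2)@(11, 5): e=[3,7,32] → X
    (6,2)@(13, 5): e=[15,7,20] → X
    (7,2)@(15, 5): e=[27,7,8] → X
    (8,2)@(17, 5): e=[39,7,-4] → .
    (5,3)@(11, 7): e=[-15,21,36] → .
    (6,3)@(13, 7): e=[-3,21,24] → .
    (7,3)@(15, 7): e=[9,21,12] → X
    (8,3)@(17, 7): e=[21,21,0] → .  [on edge]
    (7,4)@(15, 9): e=[-9,35,16] → .
    (8,4)@(17, 9): e=[3,35,4] → X
  covered (5 px):
    . . . . . . . . .
    . . . . . . . . .
    . . . . . X X X .
    . . . . . . . X .
    . . . . . . . . X

Answer: [[5,2],[6,2],[7,2],[7,3],[8,4]]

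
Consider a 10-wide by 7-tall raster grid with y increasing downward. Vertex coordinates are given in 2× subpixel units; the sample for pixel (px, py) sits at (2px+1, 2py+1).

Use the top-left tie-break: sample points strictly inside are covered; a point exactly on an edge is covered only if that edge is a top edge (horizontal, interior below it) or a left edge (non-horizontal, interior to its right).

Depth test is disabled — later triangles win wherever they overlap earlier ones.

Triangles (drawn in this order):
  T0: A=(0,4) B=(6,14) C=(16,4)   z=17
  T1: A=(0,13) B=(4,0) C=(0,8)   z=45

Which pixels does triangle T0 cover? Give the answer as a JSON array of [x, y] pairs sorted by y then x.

T0:
  2·area = 160  (B↔C swapped to make it positive)
  edge (0, 4)→(16, 4): d=(16,0) top-left  bias=+0
  edge (16, 4)→(6, 14): d=(-10,10) right/bottom  bias=-1
  edge (6, 14)→(0, 4): d=(-6,-10) top-left  bias=+0
    (9,0)@(19, 1): e=[-48,0,208] → ·  [on edge]
    (8,1)@(17, 3): e=[-16,0,176] → ·  [on edge]
    (0,2)@(1, 5): e=[16,140,4] → #
    (1,2)@(3, 5): e=[16,120,24] → #
    (2,2)@(5, 5): e=[16,100,44] → #
    (3,2)@(7, 5): e=[16,80,64] → #
    (4,2)@(9, 5): e=[16,60,84] → #
    (5,2)@(11, 5): e=[16,40,104] → #
    (6,2)@(13, 5): e=[16,20,124] → #
    (7,2)@(15, 5): e=[16,0,144] → ·  [on edge]
    (0,3)@(1, 7): e=[48,120,-8] → ·
    (1,3)@(3, 7): e=[48,100,12] → #
    (6,3)@(13, 7): e=[48,0,112] → ·  [on edge]
    (1,4)@(3, 9): e=[80,80,0] → #  [on edge]
    (5,4)@(11, 9): e=[80,0,80] → ·  [on edge]
    (4,5)@(9, 11): e=[112,0,48] → ·  [on edge]
    (3,6)@(7, 13): e=[144,0,16] → ·  [on edge]
  covered (18 px):
    · · · · · · · · · ·
    · · · · · · · · · ·
    # # # # # # # · · ·
    · # # # # # · · · ·
    · # # # # · · · · ·
    · · # # · · · · · ·
    · · · · · · · · · ·
T1:
  2·area = 20  (B↔C swapped to make it positive)
  edge (0, 13)→(0, 8): d=(0,-5) top-left  bias=+0
  edge (0, 8)→(4, 0): d=(4,-8) top-left  bias=+0
  edge (4, 0)→(0, 13): d=(-4,13) right/bottom  bias=-1
    (1,1)@(3, 3): e=[15,4,1] → #
    (2,1)@(5, 3): e=[25,20,-25] → ·
    (1,2)@(3, 5): e=[15,12,-7] → ·
    (0,3)@(1, 7): e=[5,4,11] → #
    (1,3)@(3, 7): e=[15,20,-15] → ·
    (0,4)@(1, 9): e=[5,12,3] → #
    (1,4)@(3, 9): e=[15,28,-23] → ·
    (0,5)@(1, 11): e=[5,20,-5] → ·
  covered (3 px):
    · · · · · · · · · ·
    · # · · · · · · · ·
    · · · · · · · · · ·
    # · · · · · · · · ·
    # · · · · · · · · ·
    · · · · · · · · · ·
    · · · · · · · · · ·

Result: [[0,2],[1,2],[2,2],[3,2],[4,2],[5,2],[6,2],[1,3],[2,3],[3,3],[4,3],[5,3],[1,4],[2,4],[3,4],[4,4],[2,5],[3,5]]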